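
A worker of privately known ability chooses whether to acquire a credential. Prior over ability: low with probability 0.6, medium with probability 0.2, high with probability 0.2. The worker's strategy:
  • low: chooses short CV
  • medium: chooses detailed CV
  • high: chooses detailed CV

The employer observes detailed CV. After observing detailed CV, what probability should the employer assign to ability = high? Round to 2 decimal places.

0.50

P(detailed CV) = 0.6·0 + 0.2·1 + 0.2·1 = 0.4
P(high | detailed CV) = (0.2·1) / 0.4 = 0.2 / 0.4 = 0.5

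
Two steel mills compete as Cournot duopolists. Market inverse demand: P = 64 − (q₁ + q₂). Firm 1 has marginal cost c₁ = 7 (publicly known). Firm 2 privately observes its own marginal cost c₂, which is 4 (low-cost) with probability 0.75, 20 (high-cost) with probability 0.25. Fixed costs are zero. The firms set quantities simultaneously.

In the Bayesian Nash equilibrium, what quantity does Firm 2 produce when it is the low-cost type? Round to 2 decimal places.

Type-c best response for Firm 2: q₂(c) = (64 − c)/2 − q₁/2.
Firm 1 maximizes expected profit; its first-order condition is 64 − 2q₁ − E[q₂] − 7 = 0.
Substituting E[q₂] and solving: E[c₂] = 8, so q₁ = (64 − 2·7 + 8)/3 = 19.3333.
q₂(low-cost) = (64 − 4 − 19.3333)/2 = 20.3333.

20.33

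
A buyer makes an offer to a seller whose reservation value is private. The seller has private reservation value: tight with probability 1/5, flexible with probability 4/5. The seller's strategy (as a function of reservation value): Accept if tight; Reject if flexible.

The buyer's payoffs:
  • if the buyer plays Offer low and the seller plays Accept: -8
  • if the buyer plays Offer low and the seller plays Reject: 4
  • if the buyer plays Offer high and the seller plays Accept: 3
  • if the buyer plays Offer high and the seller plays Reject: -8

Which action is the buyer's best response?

E[Offer low] = 1/5·(-8) + 4/5·(4) = 8/5
E[Offer high] = 1/5·(3) + 4/5·(-8) = -29/5
Best response: Offer low (8/5 is the largest).

Offer low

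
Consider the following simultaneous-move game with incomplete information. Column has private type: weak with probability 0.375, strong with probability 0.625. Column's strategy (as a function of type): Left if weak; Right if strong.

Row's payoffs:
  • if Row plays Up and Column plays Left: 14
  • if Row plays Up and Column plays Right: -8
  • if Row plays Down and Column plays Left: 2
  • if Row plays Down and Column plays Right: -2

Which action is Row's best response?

Compute Row's expected payoff for each action, taking the expectation over Column's type.
E[Up] = 0.375·(14) + 0.625·(-8) = 0.25
E[Down] = 0.375·(2) + 0.625·(-2) = -0.5
Best response: Up (0.25 is the largest).

Up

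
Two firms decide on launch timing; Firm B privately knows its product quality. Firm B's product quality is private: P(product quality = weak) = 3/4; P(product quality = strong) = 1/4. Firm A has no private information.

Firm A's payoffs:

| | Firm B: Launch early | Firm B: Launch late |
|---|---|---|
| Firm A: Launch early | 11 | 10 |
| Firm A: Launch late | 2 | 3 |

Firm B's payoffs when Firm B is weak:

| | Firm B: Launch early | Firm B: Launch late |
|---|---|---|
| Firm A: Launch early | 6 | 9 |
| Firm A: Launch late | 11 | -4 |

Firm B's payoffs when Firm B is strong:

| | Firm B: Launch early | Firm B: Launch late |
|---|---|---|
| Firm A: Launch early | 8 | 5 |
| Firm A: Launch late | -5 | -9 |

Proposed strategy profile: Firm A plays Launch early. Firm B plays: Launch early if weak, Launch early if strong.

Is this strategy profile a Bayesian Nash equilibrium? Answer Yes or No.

Firm A plays Launch early: E[Launch early] = 3/4·(11) + 1/4·(11) = 11; E[Launch late] = 2. Best-responding. ✓
Firm B (product quality weak), facing Launch early: Launch early gives 6, Launch late gives 9. Proposed Launch early is not best — profitable deviation exists. ✗
Firm B (product quality strong), facing Launch early: Launch early gives 8, Launch late gives 5. Proposed Launch early is best. ✓

No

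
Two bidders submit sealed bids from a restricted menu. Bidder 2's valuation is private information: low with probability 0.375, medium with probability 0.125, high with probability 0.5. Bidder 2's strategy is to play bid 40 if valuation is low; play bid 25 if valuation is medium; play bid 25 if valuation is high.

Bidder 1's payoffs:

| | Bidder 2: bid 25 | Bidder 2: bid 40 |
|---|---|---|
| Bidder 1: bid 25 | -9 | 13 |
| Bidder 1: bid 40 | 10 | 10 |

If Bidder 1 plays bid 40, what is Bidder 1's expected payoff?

10

E[bid 40] = 0.375·10 + 0.125·10 + 0.5·10 = 3.75 + 1.25 + 5 = 10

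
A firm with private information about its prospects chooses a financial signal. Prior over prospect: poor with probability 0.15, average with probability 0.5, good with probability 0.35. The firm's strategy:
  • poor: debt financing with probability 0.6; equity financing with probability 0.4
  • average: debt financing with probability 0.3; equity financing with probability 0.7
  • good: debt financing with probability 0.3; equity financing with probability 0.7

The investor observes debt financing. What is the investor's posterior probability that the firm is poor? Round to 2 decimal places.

P(debt financing) = 0.15·0.6 + 0.5·0.3 + 0.35·0.3 = 0.345
P(poor | debt financing) = (0.15·0.6) / 0.345 = 0.09 / 0.345 = 0.26087

0.26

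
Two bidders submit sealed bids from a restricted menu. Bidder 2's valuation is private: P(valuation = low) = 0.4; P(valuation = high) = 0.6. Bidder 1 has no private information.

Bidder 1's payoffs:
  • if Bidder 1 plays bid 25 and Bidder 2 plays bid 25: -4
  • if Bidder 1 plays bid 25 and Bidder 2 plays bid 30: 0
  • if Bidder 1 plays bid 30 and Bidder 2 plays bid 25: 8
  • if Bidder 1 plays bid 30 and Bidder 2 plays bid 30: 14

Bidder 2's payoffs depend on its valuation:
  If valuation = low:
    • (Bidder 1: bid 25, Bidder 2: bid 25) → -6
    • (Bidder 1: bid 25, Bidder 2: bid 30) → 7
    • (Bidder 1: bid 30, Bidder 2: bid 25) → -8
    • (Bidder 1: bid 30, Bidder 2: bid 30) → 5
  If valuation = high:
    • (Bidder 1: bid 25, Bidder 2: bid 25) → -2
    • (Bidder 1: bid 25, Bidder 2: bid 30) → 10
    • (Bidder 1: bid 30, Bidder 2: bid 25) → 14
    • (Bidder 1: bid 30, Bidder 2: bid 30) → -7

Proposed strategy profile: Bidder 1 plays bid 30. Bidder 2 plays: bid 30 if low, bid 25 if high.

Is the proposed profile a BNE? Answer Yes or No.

A profile is a BNE iff every type of every player is best-responding given beliefs about the other side.
Bidder 1 plays bid 30: E[bid 30] = 0.4·(14) + 0.6·(8) = 10.4; E[bid 25] = -2.4. Best-responding. ✓
Bidder 2 (valuation low), facing bid 30: bid 25 gives -8, bid 30 gives 5. Proposed bid 30 is best. ✓
Bidder 2 (valuation high), facing bid 30: bid 25 gives 14, bid 30 gives -7. Proposed bid 25 is best. ✓

Yes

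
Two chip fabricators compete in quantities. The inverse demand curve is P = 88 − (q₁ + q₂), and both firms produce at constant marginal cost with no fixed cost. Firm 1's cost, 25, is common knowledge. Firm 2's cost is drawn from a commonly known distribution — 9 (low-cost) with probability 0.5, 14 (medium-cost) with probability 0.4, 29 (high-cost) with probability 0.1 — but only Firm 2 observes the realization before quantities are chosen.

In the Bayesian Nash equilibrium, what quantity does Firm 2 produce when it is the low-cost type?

Firm 2 with cost c maximizes (88 − (q₁+q₂) − c)·q₂, giving q₂(c) = (88 − c − q₁)/2.
E[c₂] = 0.5·9 + 0.4·14 + 0.1·29 = 13
Firm 1's FOC against E[q₂] yields q₁ = (88 − 2·25 + E[c₂])/3 = (88 − 50 + 13)/3 = 17.
q₂(low-cost) = (88 − 9 − 17)/2 = 31.

31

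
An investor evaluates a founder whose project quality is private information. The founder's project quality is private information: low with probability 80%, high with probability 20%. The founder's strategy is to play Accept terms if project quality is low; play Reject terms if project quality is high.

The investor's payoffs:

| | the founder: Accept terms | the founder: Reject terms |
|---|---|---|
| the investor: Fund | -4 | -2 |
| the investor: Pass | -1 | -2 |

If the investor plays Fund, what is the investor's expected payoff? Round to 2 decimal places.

-3.60

E[Fund] = 0.8·(-4) + 0.2·(-2) = (-3.2) + (-0.4) = -3.6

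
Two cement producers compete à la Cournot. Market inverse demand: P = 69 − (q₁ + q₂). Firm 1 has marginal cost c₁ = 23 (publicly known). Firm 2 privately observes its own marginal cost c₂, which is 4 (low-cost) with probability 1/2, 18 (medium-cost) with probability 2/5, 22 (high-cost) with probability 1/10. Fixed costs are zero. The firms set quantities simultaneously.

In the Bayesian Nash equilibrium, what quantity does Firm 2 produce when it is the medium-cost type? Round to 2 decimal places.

Firm 2 with cost c maximizes (69 − (q₁+q₂) − c)·q₂, giving q₂(c) = (69 − c − q₁)/2.
E[c₂] = 1/2·4 + 2/5·18 + 1/10·22 = 11.4
Firm 1's FOC against E[q₂] yields q₁ = (69 − 2·23 + E[c₂])/3 = (69 − 46 + 11.4)/3 = 11.4667.
q₂(medium-cost) = (69 − 18 − 11.4667)/2 = 19.7667.

19.77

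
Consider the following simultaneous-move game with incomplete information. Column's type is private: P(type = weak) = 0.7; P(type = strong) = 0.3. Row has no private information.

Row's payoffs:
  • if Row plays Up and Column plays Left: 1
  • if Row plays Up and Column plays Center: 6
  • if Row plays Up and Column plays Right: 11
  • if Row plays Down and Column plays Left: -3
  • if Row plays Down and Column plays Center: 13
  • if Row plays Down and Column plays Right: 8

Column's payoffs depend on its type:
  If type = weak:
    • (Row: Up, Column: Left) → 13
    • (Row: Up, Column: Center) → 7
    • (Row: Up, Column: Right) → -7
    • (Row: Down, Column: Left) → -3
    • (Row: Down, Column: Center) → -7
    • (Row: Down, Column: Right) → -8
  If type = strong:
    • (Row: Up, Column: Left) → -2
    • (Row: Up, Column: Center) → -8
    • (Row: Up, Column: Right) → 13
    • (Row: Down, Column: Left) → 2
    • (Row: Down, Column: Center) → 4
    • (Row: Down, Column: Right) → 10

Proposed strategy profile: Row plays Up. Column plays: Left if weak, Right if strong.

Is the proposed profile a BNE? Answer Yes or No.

Yes

Row plays Up: E[Up] = 0.7·(1) + 0.3·(11) = 4; E[Down] = 0.3. Best-responding. ✓
Column (type weak), facing Up: Left gives 13, Center gives 7, Right gives -7. Proposed Left is best. ✓
Column (type strong), facing Up: Left gives -2, Center gives -8, Right gives 13. Proposed Right is best. ✓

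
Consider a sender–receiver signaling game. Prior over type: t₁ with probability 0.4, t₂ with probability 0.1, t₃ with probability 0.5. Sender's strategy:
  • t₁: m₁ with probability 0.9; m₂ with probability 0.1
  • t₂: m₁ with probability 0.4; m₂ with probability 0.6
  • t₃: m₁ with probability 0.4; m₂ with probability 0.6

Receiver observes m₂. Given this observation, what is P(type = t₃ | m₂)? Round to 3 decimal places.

0.750

P(m₂) = 0.4·0.1 + 0.1·0.6 + 0.5·0.6 = 0.4
P(t₃ | m₂) = (0.5·0.6) / 0.4 = 0.3 / 0.4 = 0.75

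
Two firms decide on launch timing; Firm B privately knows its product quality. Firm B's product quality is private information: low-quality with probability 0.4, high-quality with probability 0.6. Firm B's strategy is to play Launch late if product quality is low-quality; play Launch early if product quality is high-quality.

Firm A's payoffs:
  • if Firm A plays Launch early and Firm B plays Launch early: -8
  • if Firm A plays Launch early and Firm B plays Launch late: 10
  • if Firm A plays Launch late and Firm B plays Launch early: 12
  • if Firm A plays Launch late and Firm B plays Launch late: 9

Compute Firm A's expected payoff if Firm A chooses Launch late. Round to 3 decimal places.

10.800

E[Launch late] = 0.4·9 + 0.6·12 = 3.6 + 7.2 = 10.8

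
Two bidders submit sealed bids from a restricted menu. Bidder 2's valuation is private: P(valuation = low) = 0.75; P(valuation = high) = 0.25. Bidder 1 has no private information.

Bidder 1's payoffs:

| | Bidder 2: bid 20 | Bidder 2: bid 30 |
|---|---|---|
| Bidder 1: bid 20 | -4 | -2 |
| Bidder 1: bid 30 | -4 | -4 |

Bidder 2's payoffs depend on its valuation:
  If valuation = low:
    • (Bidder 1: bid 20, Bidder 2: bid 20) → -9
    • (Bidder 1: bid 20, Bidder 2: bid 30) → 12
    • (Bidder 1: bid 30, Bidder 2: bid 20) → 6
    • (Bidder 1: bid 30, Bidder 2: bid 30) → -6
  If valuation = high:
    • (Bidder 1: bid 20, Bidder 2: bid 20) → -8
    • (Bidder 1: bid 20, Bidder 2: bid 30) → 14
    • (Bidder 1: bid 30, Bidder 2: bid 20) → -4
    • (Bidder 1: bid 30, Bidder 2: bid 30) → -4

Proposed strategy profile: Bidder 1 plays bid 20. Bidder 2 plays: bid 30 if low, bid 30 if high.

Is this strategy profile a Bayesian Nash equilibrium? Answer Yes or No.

Bidder 1 plays bid 20: E[bid 20] = 0.75·(-2) + 0.25·(-2) = -2; E[bid 30] = -4. Best-responding. ✓
Bidder 2 (valuation low), facing bid 20: bid 20 gives -9, bid 30 gives 12. Proposed bid 30 is best. ✓
Bidder 2 (valuation high), facing bid 20: bid 20 gives -8, bid 30 gives 14. Proposed bid 30 is best. ✓

Yes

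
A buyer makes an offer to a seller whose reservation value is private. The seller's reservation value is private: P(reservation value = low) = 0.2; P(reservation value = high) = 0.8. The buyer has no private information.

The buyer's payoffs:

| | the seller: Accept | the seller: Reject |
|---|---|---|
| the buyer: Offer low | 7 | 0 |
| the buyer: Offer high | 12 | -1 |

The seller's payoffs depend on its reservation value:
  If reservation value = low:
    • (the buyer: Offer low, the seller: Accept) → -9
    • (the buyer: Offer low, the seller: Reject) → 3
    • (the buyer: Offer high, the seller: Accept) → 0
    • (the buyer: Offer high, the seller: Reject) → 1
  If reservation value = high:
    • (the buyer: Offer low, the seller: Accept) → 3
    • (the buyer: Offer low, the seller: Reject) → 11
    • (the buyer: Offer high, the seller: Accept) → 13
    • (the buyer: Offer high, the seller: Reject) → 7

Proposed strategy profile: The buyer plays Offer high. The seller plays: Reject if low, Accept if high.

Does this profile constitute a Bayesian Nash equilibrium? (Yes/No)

The buyer plays Offer high: E[Offer high] = 0.2·(-1) + 0.8·(12) = 9.4; E[Offer low] = 5.6. Best-responding. ✓
The seller (reservation value low), facing Offer high: Accept gives 0, Reject gives 1. Proposed Reject is best. ✓
The seller (reservation value high), facing Offer high: Accept gives 13, Reject gives 7. Proposed Accept is best. ✓

Yes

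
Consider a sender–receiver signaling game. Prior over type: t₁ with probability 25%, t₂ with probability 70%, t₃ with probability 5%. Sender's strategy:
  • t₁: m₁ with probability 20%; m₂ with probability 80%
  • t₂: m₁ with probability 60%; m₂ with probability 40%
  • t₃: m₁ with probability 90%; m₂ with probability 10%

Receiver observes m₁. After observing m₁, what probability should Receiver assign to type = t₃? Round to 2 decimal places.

0.09

P(m₁) = 0.25·0.2 + 0.7·0.6 + 0.05·0.9 = 0.515
P(t₃ | m₁) = (0.05·0.9) / 0.515 = 0.045 / 0.515 = 0.0873786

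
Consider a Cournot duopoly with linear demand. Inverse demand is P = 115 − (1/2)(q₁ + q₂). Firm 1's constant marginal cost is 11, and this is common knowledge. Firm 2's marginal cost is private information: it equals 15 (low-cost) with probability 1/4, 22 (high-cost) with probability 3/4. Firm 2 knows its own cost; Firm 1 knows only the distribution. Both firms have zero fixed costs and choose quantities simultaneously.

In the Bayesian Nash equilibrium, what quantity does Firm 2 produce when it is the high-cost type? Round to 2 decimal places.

Each type of Firm 2 best-responds to q₁; Firm 1 best-responds to the expected q₂ over Firm 2's types.
Firm 2 with cost c maximizes (115 − (1/2)(q₁+q₂) − c)·q₂, giving q₂(c) = (115 − c − (1/2)q₁).
E[c₂] = 1/4·15 + 3/4·22 = 20.25
Firm 1's FOC against E[q₂] yields q₁ = (115 − 2·11 + E[c₂])/(3/2) = (115 − 22 + 20.25)/(3/2) = 75.5.
q₂(high-cost) = (115 − 22 − (1/2)·75.5) = 55.25.

55.25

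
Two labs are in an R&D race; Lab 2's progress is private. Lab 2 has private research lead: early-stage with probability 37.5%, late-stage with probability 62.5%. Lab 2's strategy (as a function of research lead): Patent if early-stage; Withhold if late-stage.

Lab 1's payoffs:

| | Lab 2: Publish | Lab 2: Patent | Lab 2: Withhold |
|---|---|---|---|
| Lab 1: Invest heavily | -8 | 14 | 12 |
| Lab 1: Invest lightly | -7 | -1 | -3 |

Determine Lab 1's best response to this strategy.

E[Invest heavily] = 0.375·(14) + 0.625·(12) = 12.75
E[Invest lightly] = 0.375·(-1) + 0.625·(-3) = -2.25
Best response: Invest heavily (12.75 is the largest).

Invest heavily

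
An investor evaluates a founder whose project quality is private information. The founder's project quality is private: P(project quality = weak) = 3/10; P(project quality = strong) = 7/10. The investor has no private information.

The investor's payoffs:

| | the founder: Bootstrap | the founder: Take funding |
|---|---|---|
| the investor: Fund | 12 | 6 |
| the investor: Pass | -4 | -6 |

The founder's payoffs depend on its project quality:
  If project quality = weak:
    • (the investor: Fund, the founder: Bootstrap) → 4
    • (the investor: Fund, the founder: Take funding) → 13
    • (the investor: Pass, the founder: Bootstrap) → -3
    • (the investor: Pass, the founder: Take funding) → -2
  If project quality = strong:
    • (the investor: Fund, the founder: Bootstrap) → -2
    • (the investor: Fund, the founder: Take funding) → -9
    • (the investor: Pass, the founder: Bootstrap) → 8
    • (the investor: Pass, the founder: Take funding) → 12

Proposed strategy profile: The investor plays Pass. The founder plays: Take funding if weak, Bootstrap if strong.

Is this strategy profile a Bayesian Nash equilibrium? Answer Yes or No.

No

The investor plays Pass: E[Pass] = 3/10·(-6) + 7/10·(-4) = -23/5; E[Fund] = 51/5. Not best-responding. ✗
The founder (project quality weak), facing Pass: Bootstrap gives -3, Take funding gives -2. Proposed Take funding is best. ✓
The founder (project quality strong), facing Pass: Bootstrap gives 8, Take funding gives 12. Proposed Bootstrap is not best — profitable deviation exists. ✗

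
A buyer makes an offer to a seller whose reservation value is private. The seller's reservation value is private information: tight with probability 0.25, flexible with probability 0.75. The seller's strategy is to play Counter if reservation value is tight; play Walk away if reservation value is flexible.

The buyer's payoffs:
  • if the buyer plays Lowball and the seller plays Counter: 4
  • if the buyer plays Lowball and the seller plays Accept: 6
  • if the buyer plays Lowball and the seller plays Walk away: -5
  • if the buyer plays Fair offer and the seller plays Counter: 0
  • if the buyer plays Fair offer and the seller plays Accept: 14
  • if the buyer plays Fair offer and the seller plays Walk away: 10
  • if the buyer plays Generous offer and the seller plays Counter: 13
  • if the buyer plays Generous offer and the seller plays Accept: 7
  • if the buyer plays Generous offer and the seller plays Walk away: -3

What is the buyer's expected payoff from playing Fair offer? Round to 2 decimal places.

E[Fair offer] = 0.25·0 + 0.75·10 = 0 + 7.5 = 7.5

7.50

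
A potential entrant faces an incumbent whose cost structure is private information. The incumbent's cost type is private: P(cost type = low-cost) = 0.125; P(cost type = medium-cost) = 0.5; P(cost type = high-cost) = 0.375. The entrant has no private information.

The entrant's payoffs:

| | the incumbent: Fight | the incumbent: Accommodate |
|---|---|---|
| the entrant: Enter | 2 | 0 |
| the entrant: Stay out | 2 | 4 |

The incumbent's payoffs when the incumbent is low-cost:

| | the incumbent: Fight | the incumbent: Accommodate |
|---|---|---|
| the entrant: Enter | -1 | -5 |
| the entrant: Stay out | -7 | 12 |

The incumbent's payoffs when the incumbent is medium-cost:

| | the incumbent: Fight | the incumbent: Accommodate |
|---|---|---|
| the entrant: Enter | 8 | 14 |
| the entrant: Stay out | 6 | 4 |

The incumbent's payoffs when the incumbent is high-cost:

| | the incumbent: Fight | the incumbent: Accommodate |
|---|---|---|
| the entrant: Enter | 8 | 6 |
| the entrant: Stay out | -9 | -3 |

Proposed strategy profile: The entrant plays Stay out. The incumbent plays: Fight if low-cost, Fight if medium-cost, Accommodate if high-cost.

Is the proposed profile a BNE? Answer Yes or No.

The entrant plays Stay out: E[Stay out] = 0.125·(2) + 0.5·(2) + 0.375·(4) = 2.75; E[Enter] = 1.25. Best-responding. ✓
The incumbent (cost type low-cost), facing Stay out: Fight gives -7, Accommodate gives 12. Proposed Fight is not best — profitable deviation exists. ✗
The incumbent (cost type medium-cost), facing Stay out: Fight gives 6, Accommodate gives 4. Proposed Fight is best. ✓
The incumbent (cost type high-cost), facing Stay out: Fight gives -9, Accommodate gives -3. Proposed Accommodate is best. ✓

No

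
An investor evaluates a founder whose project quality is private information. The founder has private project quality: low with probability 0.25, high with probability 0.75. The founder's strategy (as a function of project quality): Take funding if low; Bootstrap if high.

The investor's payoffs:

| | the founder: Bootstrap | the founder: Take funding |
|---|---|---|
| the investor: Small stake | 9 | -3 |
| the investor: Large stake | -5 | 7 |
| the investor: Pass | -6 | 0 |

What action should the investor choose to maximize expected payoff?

Small stake

Compute the investor's expected payoff for each action, taking the expectation over the founder's type.
E[Small stake] = 0.25·(-3) + 0.75·(9) = 6
E[Large stake] = 0.25·(7) + 0.75·(-5) = -2
E[Pass] = 0.25·(0) + 0.75·(-6) = -4.5
Best response: Small stake (6 is the largest).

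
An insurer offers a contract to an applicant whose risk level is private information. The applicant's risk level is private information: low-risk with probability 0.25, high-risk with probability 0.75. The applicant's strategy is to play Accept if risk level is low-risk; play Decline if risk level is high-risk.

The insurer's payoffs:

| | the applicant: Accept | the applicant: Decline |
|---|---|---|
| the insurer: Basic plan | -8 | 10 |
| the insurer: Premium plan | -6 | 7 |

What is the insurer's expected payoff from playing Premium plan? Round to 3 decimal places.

E[Premium plan] = 0.25·(-6) + 0.75·7 = (-1.5) + 5.25 = 3.75

3.750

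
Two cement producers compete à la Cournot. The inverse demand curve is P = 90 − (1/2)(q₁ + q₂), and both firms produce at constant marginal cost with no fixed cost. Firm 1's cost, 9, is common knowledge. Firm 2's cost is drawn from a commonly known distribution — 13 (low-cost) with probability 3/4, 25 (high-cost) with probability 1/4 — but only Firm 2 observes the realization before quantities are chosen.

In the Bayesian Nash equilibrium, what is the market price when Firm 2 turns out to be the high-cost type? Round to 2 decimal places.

Each type of Firm 2 best-responds to q₁; Firm 1 best-responds to the expected q₂ over Firm 2's types.
Firm 2 with cost c maximizes (90 − (1/2)(q₁+q₂) − c)·q₂, giving q₂(c) = (90 − c − (1/2)q₁).
E[c₂] = 3/4·13 + 1/4·25 = 16
Firm 1's FOC against E[q₂] yields q₁ = (90 − 2·9 + E[c₂])/(3/2) = (90 − 18 + 16)/(3/2) = 58.6667.
q₂(high-cost) = 35.6667, so P = 90 − (1/2)·(58.6667 + 35.6667) = 42.8333.

42.83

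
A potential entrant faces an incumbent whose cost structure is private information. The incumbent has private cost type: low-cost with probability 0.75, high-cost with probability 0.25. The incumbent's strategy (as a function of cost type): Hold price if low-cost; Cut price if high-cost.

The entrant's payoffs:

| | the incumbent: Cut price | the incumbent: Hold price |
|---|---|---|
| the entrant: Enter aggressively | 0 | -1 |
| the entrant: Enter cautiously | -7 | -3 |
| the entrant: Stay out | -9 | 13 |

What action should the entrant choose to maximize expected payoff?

Stay out

E[Enter aggressively] = 0.75·(-1) + 0.25·(0) = -0.75
E[Enter cautiously] = 0.75·(-3) + 0.25·(-7) = -4
E[Stay out] = 0.75·(13) + 0.25·(-9) = 7.5
Best response: Stay out (7.5 is the largest).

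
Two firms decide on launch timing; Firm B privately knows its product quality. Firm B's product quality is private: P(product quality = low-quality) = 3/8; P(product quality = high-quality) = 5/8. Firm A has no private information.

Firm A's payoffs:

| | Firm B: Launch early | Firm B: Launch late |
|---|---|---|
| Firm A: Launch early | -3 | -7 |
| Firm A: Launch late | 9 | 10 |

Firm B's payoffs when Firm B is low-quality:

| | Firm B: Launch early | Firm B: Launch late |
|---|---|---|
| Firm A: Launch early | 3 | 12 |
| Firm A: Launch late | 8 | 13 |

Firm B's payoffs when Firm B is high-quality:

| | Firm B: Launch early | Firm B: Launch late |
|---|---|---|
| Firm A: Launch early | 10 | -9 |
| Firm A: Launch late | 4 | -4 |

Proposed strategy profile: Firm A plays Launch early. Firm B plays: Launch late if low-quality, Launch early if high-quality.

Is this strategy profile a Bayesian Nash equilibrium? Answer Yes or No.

A profile is a BNE iff every type of every player is best-responding given beliefs about the other side.
Firm A plays Launch early: E[Launch early] = 3/8·(-7) + 5/8·(-3) = -9/2; E[Launch late] = 75/8. Not best-responding. ✗
Firm B (product quality low-quality), facing Launch early: Launch early gives 3, Launch late gives 12. Proposed Launch late is best. ✓
Firm B (product quality high-quality), facing Launch early: Launch early gives 10, Launch late gives -9. Proposed Launch early is best. ✓

No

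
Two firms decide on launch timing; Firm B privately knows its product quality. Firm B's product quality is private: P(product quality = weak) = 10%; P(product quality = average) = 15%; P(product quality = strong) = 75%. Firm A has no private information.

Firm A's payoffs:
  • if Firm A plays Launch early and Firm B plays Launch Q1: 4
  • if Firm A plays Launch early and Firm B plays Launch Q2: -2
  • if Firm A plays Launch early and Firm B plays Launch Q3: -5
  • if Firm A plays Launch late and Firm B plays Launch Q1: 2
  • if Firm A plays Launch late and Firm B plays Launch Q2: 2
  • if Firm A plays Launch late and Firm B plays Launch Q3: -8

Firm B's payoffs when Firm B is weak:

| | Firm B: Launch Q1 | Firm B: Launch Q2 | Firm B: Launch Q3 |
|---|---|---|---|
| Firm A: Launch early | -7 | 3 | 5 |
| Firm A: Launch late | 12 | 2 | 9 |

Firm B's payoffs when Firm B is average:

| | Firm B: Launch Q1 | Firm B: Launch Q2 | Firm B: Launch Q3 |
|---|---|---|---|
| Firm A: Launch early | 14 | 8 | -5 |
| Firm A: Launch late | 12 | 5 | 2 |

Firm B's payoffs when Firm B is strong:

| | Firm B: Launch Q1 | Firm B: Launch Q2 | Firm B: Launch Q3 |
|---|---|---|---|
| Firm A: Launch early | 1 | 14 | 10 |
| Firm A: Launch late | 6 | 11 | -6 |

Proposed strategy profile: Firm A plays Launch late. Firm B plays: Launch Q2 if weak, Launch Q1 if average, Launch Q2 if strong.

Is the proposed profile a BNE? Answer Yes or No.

Firm A plays Launch late: E[Launch late] = 0.1·(2) + 0.15·(2) + 0.75·(2) = 2; E[Launch early] = -1.1. Best-responding. ✓
Firm B (product quality weak), facing Launch late: Launch Q1 gives 12, Launch Q2 gives 2, Launch Q3 gives 9. Proposed Launch Q2 is not best — profitable deviation exists. ✗
Firm B (product quality average), facing Launch late: Launch Q1 gives 12, Launch Q2 gives 5, Launch Q3 gives 2. Proposed Launch Q1 is best. ✓
Firm B (product quality strong), facing Launch late: Launch Q1 gives 6, Launch Q2 gives 11, Launch Q3 gives -6. Proposed Launch Q2 is best. ✓

No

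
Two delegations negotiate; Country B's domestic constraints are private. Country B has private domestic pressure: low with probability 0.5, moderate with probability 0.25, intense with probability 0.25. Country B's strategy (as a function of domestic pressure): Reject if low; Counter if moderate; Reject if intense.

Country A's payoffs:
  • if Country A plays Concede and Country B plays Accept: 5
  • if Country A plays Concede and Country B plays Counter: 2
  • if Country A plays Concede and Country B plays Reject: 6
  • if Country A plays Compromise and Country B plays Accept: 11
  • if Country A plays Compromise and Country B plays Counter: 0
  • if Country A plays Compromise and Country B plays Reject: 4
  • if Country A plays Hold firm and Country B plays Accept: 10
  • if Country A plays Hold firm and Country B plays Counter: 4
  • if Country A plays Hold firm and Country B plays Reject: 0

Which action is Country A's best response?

Compute Country A's expected payoff for each action, taking the expectation over Country B's type.
E[Concede] = 0.5·(6) + 0.25·(2) + 0.25·(6) = 5
E[Compromise] = 0.5·(4) + 0.25·(0) + 0.25·(4) = 3
E[Hold firm] = 0.5·(0) + 0.25·(4) + 0.25·(0) = 1
Best response: Concede (5 is the largest).

Concede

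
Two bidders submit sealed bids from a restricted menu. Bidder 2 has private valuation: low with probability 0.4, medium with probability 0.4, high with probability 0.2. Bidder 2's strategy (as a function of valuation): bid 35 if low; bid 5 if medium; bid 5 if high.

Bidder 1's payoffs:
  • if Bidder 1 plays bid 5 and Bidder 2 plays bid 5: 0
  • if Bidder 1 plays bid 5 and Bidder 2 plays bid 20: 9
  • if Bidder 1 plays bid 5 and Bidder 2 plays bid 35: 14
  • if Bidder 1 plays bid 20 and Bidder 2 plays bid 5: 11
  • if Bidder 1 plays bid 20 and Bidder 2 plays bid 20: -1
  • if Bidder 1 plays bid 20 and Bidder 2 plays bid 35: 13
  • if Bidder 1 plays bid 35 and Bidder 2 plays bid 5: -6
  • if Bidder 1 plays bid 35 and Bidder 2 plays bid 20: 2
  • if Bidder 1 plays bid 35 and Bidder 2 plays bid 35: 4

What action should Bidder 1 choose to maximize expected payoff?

bid 20

Compute Bidder 1's expected payoff for each action, taking the expectation over Bidder 2's type.
E[bid 5] = 0.4·(14) + 0.4·(0) + 0.2·(0) = 5.6
E[bid 20] = 0.4·(13) + 0.4·(11) + 0.2·(11) = 11.8
E[bid 35] = 0.4·(4) + 0.4·(-6) + 0.2·(-6) = -2
Best response: bid 20 (11.8 is the largest).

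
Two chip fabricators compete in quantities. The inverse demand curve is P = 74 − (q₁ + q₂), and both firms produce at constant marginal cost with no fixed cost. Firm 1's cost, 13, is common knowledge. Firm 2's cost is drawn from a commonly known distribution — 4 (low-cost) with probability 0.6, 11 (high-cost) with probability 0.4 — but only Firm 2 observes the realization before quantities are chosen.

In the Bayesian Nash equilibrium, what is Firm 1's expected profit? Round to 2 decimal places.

333.67

Type-c best response for Firm 2: q₂(c) = (74 − c)/2 − q₁/2.
Firm 1 maximizes expected profit; its first-order condition is 74 − 2q₁ − E[q₂] − 13 = 0.
Substituting E[q₂] and solving: E[c₂] = 6.8, so q₁ = (74 − 2·13 + 6.8)/3 = 18.2667.
E[P] = 74 − (q₁ + E[q₂]) = 31.2667; Firm 1's expected profit = (E[P] − 13)·q₁ = (31.2667 − 13)·18.2667 = 333.671.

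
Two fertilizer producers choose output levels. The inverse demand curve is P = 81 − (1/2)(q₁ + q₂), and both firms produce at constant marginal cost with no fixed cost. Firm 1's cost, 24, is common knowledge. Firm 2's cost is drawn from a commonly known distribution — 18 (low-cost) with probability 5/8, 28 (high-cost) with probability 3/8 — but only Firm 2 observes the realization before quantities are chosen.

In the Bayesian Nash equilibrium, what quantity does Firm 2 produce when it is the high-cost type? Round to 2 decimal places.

34.75

Type-c best response for Firm 2: q₂(c) = (81 − c) − q₁/2.
Firm 1 maximizes expected profit; its first-order condition is 81 − q₁ − (1/2)E[q₂] − 24 = 0.
Substituting E[q₂] and solving: E[c₂] = 21.75, so q₁ = (81 − 2·24 + 21.75)/(3/2) = 36.5.
q₂(high-cost) = (81 − 28 − (1/2)·36.5) = 34.75.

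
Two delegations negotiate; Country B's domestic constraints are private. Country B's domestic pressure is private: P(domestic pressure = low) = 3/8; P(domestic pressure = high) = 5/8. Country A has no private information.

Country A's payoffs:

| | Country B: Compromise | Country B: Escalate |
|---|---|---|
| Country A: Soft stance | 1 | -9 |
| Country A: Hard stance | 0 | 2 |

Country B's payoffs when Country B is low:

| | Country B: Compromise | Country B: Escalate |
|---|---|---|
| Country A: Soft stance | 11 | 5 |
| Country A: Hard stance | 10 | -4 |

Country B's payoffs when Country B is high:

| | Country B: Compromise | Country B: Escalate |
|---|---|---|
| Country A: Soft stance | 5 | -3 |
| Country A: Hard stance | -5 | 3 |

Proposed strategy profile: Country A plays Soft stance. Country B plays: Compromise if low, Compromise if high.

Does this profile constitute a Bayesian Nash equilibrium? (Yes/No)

Yes

Country A plays Soft stance: E[Soft stance] = 3/8·(1) + 5/8·(1) = 1; E[Hard stance] = 0. Best-responding. ✓
Country B (domestic pressure low), facing Soft stance: Compromise gives 11, Escalate gives 5. Proposed Compromise is best. ✓
Country B (domestic pressure high), facing Soft stance: Compromise gives 5, Escalate gives -3. Proposed Compromise is best. ✓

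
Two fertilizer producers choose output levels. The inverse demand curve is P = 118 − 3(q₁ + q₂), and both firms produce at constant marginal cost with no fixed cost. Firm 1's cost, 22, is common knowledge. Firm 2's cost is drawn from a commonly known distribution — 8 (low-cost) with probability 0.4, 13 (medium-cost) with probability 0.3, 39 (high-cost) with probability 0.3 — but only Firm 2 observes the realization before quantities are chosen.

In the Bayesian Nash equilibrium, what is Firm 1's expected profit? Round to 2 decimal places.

Type-c best response for Firm 2: q₂(c) = (118 − c)/6 − q₁/2.
Firm 1 maximizes expected profit; its first-order condition is 118 − 6q₁ − 3E[q₂] − 22 = 0.
Substituting E[q₂] and solving: E[c₂] = 18.8, so q₁ = (118 − 2·22 + 18.8)/9 = 10.3111.
E[P] = 118 − 3·(q₁ + E[q₂]) = 52.9333; Firm 1's expected profit = (E[P] − 22)·q₁ = (52.9333 − 22)·10.3111 = 318.957.

318.96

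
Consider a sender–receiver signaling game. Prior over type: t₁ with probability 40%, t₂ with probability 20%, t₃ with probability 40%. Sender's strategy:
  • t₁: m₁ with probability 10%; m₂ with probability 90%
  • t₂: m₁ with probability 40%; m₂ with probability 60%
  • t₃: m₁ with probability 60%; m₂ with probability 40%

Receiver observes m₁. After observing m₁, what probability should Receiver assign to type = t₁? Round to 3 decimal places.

0.111

P(m₁) = 0.4·0.1 + 0.2·0.4 + 0.4·0.6 = 0.36
P(t₁ | m₁) = (0.4·0.1) / 0.36 = 0.04 / 0.36 = 0.111111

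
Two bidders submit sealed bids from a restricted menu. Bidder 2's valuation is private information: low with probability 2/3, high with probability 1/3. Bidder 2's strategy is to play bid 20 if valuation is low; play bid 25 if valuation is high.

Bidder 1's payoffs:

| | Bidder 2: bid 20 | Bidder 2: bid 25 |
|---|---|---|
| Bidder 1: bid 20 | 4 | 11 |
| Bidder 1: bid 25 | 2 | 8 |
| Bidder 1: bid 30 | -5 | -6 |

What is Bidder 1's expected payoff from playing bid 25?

E[bid 25] = 2/3·2 + 1/3·8 = 4/3 + 8/3 = 4

4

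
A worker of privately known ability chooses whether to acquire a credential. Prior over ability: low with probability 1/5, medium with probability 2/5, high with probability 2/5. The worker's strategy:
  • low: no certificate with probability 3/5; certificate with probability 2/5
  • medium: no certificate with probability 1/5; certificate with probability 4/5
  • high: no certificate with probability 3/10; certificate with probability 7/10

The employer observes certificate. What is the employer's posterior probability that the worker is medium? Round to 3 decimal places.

0.471

P(certificate) = (1/5)·(2/5) + (2/5)·(4/5) + (2/5)·(7/10) = 17/25
P(medium | certificate) = ((2/5)·(4/5)) / (17/25) = (8/25) / (17/25) = 8/17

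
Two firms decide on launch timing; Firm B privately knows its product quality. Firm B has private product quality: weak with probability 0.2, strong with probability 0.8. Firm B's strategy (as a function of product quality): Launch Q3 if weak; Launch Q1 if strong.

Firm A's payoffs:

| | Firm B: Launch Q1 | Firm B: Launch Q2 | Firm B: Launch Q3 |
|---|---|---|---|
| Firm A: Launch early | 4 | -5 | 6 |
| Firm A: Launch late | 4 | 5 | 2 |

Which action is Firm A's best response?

Launch early

Compute Firm A's expected payoff for each action, taking the expectation over Firm B's type.
E[Launch early] = 0.2·(6) + 0.8·(4) = 4.4
E[Launch late] = 0.2·(2) + 0.8·(4) = 3.6
Best response: Launch early (4.4 is the largest).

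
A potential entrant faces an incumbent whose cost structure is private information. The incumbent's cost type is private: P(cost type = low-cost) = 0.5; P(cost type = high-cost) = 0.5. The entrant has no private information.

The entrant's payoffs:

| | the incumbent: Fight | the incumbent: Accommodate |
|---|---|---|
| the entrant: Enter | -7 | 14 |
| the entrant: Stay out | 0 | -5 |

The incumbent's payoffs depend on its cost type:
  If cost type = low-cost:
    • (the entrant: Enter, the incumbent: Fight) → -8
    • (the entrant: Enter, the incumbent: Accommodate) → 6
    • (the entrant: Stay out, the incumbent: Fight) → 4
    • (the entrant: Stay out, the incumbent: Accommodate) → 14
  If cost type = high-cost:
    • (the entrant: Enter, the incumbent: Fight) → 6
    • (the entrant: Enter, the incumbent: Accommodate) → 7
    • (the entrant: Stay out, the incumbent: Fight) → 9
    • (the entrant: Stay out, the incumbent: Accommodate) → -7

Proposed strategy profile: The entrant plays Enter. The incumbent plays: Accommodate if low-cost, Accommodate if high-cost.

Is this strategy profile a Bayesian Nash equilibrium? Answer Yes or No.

Yes

The entrant plays Enter: E[Enter] = 0.5·(14) + 0.5·(14) = 14; E[Stay out] = -5. Best-responding. ✓
The incumbent (cost type low-cost), facing Enter: Fight gives -8, Accommodate gives 6. Proposed Accommodate is best. ✓
The incumbent (cost type high-cost), facing Enter: Fight gives 6, Accommodate gives 7. Proposed Accommodate is best. ✓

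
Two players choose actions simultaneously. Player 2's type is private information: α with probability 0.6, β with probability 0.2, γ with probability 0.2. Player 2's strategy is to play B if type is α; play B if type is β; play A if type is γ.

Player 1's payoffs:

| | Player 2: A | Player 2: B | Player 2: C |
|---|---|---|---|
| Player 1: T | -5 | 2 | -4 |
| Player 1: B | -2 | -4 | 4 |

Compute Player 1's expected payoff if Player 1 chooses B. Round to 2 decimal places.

-3.60

Take the expectation over Player 2's type, weighting each type's action by its prior probability.
E[B] = 0.6·(-4) + 0.2·(-4) + 0.2·(-2) = (-2.4) + (-0.8) + (-0.4) = -3.6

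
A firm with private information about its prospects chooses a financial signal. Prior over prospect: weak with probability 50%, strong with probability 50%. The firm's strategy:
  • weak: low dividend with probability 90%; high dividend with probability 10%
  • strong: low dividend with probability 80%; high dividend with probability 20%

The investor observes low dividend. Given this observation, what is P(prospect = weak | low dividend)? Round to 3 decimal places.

P(low dividend) = 0.5·0.9 + 0.5·0.8 = 0.85
P(weak | low dividend) = (0.5·0.9) / 0.85 = 0.45 / 0.85 = 0.529412

0.529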